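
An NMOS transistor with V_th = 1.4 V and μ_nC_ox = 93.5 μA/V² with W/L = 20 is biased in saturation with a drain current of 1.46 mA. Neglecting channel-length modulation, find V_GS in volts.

k_n = μ_nC_ox · (W/L) = 1.87 mA/V².
In saturation I_D = ½ k_n (V_GS − V_th)², so V_GS − V_th = √(2 I_D / k_n) = √(2 × 1.46 / 1.87) = 1.25 V.
V_GS = 1.4 + 1.25 = 2.65 V.

V_GS = 2.65 V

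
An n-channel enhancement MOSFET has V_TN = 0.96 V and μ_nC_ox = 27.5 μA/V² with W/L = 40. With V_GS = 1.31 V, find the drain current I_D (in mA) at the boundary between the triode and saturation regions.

I_D = 0.0674 mA

At the boundary V_DS = V_ov = V_GS − V_TN = 1.31 − 0.96 = 0.35 V.
k_n = μ_nC_ox · (W/L) = 1.1 mA/V².
I_D = ½ k_n V_ov² = 0.5 × 1.1 × 0.35² = 0.0674 mA.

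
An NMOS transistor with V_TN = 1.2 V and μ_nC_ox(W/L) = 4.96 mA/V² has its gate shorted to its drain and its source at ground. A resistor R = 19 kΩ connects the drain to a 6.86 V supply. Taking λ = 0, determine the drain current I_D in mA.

I_D = 0.280 mA

With gate tied to drain, V_GS = V_DS ≥ V_GS − V_TN, so the device is in saturation.
KCL at the drain: ½ k_n (V_GS − V_TN)² = (V_DD − V_GS)/R.
Let x = V_GS − 1.2. Then 47.1 x² + x − 5.66 = 0, giving x = 0.336 V (positive root), so V_GS = 1.54 V.
I_D = (V_DD − V_GS)/R = (6.86 − 1.54) / 19 = 0.28 mA.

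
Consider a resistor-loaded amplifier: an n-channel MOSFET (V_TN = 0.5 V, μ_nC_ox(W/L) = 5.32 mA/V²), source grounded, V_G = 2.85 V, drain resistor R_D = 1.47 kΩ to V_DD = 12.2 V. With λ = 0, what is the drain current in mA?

V_GS = V_G = 2.85 V, so V_ov = 2.85 − 0.5 = 2.35 V.
Assume saturation: I_D = ½ k_n V_ov² = 0.5 × 5.32 × 2.35² = 14.7 mA, giving V_DS = V_DD − I_D R_D = 12.2 − 14.7 × 1.47 = -9.39 V.
But -9.39 V < V_ov = 2.35 V, so the device is actually in triode.
In triode I_D = k_n[V_ov V_DS − ½ V_DS²] and I_D = (V_DD − V_DS)/R_D. Equating: 3.91 V_DS² − 19.38 V_DS + 12.2 = 0, giving V_DS = 0.74 V (the root below V_ov).
I_D = (12.2 − 0.74) / 1.47 = 7.8 mA.

I_D = 7.80 mA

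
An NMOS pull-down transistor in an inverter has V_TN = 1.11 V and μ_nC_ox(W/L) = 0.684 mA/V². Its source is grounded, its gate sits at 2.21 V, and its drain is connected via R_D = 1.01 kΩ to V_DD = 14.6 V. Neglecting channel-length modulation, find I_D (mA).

V_GS = V_G = 2.21 V, so V_ov = 2.21 − 1.11 = 1.1 V.
Assume saturation: I_D = ½ k_n V_ov² = 0.5 × 0.684 × 1.1² = 0.414 mA, giving V_DS = V_DD − I_D R_D = 14.6 − 0.414 × 1.01 = 14.2 V.
V_DS = 14.2 V ≥ V_ov = 1.1 V, confirming saturation.

I_D = 0.414 mA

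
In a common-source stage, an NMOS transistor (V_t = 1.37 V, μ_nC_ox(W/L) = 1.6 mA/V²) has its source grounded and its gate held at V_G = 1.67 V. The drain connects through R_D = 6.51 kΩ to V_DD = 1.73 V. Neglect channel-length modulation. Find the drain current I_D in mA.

I_D = 0.0720 mA

V_GS = V_G = 1.67 V, so V_ov = 1.67 − 1.37 = 0.3 V.
Assume saturation: I_D = ½ k_n V_ov² = 0.5 × 1.6 × 0.3² = 0.072 mA, giving V_DS = V_DD − I_D R_D = 1.73 − 0.072 × 6.51 = 1.26 V.
V_DS = 1.26 V ≥ V_ov = 0.3 V, confirming saturation.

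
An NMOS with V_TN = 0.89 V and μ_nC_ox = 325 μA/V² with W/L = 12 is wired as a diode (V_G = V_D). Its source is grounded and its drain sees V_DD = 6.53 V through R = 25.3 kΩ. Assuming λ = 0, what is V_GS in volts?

With gate tied to drain, V_GS = V_DS ≥ V_GS − V_TN, so the device is in saturation.
k_n = μ_nC_ox · (W/L) = 3.9 mA/V².
KCL at the drain: ½ k_n (V_GS − V_TN)² = (V_DD − V_GS)/R.
Let x = V_GS − 0.89. Then 49.3 x² + x − 5.64 = 0, giving x = 0.328 V (positive root), so V_GS = 1.22 V.
I_D = (V_DD − V_GS)/R = (6.53 − 1.22) / 25.3 = 0.21 mA.

V_GS = 1.22 V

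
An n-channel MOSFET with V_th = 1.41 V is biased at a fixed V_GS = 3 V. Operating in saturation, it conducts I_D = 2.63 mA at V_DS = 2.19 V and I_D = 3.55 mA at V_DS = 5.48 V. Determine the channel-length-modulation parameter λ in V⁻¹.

With V_GS fixed, I_D ∝ (1 + λ V_DS) in saturation, so I_D2/I_D1 = (1 + λ V_DS2)/(1 + λ V_DS1).
3.55/2.63 = 1.35 = (1 + 5.48 λ)/(1 + 2.19 λ).
Solving: λ (I_D1 V_DS2 − I_D2 V_DS1) = I_D2 − I_D1, so λ = (3.55 − 2.63) / (2.63 × 5.48 − 3.55 × 2.19) = 0.92 / 6.64 = 0.139 V⁻¹.

λ = 0.139 V⁻¹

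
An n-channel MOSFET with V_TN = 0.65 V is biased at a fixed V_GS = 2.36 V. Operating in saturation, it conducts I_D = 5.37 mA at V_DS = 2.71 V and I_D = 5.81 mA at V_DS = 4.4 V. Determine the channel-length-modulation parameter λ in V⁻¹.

With V_GS fixed, I_D ∝ (1 + λ V_DS) in saturation, so I_D2/I_D1 = (1 + λ V_DS2)/(1 + λ V_DS1).
5.81/5.37 = 1.082 = (1 + 4.4 λ)/(1 + 2.71 λ).
Solving: λ (I_D1 V_DS2 − I_D2 V_DS1) = I_D2 − I_D1, so λ = (5.81 − 5.37) / (5.37 × 4.4 − 5.81 × 2.71) = 0.44 / 7.88 = 0.0558 V⁻¹.

λ = 0.0558 V⁻¹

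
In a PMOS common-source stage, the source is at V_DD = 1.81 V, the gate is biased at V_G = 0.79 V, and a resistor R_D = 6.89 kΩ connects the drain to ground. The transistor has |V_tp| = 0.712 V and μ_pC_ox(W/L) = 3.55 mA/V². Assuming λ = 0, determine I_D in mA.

V_SG = V_DD − V_G = 1.81 − 0.79 = 1.02 V, so V_ov = 1.02 − 0.712 = 0.308 V.
Assume saturation: I_D = ½ k_p V_ov² = 0.5 × 3.55 × 0.308² = 0.168 mA, giving V_SD = V_DD − I_D R_D = 1.81 − 0.168 × 6.89 = 0.65 V.
V_SD = 0.65 V ≥ V_ov = 0.308 V, confirming saturation.

I_D = 0.168 mA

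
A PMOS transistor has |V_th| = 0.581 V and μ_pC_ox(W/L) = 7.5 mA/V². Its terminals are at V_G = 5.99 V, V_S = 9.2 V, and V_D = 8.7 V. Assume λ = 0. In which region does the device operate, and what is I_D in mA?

V_SG = V_S − V_G = 9.2 − 5.99 = 3.21 V; V_SD = V_S − V_D = 9.2 − 8.7 = 0.5 V.
V_ov = V_SG − |V_th| = 3.21 − 0.581 = 2.63 V.
Since V_SD = 0.5 V < V_ov = 2.63 V, the device is in the triode region.
I_D = k_p [V_ov · V_SD − ½ V_SD²] = 7.5 × [2.63 × 0.5 − 0.5 × 0.5²] = 8.92 mA.

Triode; I_D = 8.92 mA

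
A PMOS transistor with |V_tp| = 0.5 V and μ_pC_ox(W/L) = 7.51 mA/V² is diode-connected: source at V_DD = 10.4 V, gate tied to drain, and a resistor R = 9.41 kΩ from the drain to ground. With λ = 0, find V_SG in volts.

V_SG = 1.02 V

With gate tied to drain, V_SG = V_SD ≥ V_SG − |V_tp|, so the device is in saturation.
KCL at the drain: ½ k_p (V_SG − |V_tp|)² = (V_DD − V_SG)/R.
Let x = V_SG − 0.5. Then 35.3 x² + x − 9.9 = 0, giving x = 0.515 V (positive root), so V_SG = 1.02 V.
I_D = (V_DD − V_SG)/R = (10.4 − 1.02) / 9.41 = 0.997 mA.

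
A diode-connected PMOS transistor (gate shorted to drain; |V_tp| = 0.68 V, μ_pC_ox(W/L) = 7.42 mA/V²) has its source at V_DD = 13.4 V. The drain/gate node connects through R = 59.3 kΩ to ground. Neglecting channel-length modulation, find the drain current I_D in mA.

I_D = 0.210 mA

With gate tied to drain, V_SG = V_SD ≥ V_SG − |V_tp|, so the device is in saturation.
KCL at the drain: ½ k_p (V_SG − |V_tp|)² = (V_DD − V_SG)/R.
Let x = V_SG − 0.68. Then 220 x² + x − 12.72 = 0, giving x = 0.238 V (positive root), so V_SG = 0.918 V.
I_D = (V_DD − V_SG)/R = (13.4 − 0.918) / 59.3 = 0.21 mA.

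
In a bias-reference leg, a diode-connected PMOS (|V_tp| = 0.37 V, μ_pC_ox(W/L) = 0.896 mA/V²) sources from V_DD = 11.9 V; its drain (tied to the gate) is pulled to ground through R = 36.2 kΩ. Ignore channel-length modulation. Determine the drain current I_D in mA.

I_D = 0.296 mA

With gate tied to drain, V_SG = V_SD ≥ V_SG − |V_tp|, so the device is in saturation.
KCL at the drain: ½ k_p (V_SG − |V_tp|)² = (V_DD − V_SG)/R.
Let x = V_SG − 0.37. Then 16.2 x² + x − 11.53 = 0, giving x = 0.813 V (positive root), so V_SG = 1.18 V.
I_D = (V_DD − V_SG)/R = (11.9 − 1.18) / 36.2 = 0.296 mA.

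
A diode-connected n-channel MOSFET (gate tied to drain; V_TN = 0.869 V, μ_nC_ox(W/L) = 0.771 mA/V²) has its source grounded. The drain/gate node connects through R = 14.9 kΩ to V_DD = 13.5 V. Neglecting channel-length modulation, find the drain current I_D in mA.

I_D = 0.754 mA

With gate tied to drain, V_GS = V_DS ≥ V_GS − V_TN, so the device is in saturation.
KCL at the drain: ½ k_n (V_GS − V_TN)² = (V_DD − V_GS)/R.
Let x = V_GS − 0.869. Then 5.74 x² + x − 12.63 = 0, giving x = 1.4 V (positive root), so V_GS = 2.27 V.
I_D = (V_DD − V_GS)/R = (13.5 − 2.27) / 14.9 = 0.754 mA.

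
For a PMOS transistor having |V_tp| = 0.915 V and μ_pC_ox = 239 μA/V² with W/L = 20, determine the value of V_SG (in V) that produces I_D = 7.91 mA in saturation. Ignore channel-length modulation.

V_SG = 2.73 V

k_p = μ_pC_ox · (W/L) = 4.78 mA/V².
In saturation I_D = ½ k_p (V_SG − |V_tp|)², so V_SG − |V_tp| = √(2 I_D / k_p) = √(2 × 7.91 / 4.78) = 1.82 V.
V_SG = 0.915 + 1.82 = 2.73 V.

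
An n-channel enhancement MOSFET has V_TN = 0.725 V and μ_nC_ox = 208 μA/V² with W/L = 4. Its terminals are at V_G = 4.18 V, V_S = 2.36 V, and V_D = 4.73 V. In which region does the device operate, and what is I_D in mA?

Saturation; I_D = 0.499 mA

V_GS = V_G − V_S = 4.18 − 2.36 = 1.82 V; V_DS = V_D − V_S = 4.73 − 2.36 = 2.37 V.
k_n = μ_nC_ox · (W/L) = 0.832 mA/V².
V_ov = V_GS − V_TN = 1.82 − 0.725 = 1.09 V.
Since V_DS = 2.37 V ≥ V_ov = 1.09 V, the device is in saturation.
I_D = ½ k_n V_ov² = 0.5 × 0.832 × 1.09² = 0.499 mA.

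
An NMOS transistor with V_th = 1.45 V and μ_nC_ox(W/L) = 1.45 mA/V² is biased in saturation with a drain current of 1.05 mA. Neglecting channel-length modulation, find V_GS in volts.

In saturation I_D = ½ k_n (V_GS − V_th)², so V_GS − V_th = √(2 I_D / k_n) = √(2 × 1.05 / 1.45) = 1.2 V.
V_GS = 1.45 + 1.2 = 2.65 V.

V_GS = 2.65 V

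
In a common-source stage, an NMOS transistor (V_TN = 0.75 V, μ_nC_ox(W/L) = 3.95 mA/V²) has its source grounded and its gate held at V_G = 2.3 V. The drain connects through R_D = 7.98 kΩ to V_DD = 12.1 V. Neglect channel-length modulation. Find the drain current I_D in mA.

V_GS = V_G = 2.3 V, so V_ov = 2.3 − 0.75 = 1.55 V.
Assume saturation: I_D = ½ k_n V_ov² = 0.5 × 3.95 × 1.55² = 4.74 mA, giving V_DS = V_DD − I_D R_D = 12.1 − 4.74 × 7.98 = -25.8 V.
But -25.8 V < V_ov = 1.55 V, so the device is actually in triode.
In triode I_D = k_n[V_ov V_DS − ½ V_DS²] and I_D = (V_DD − V_DS)/R_D. Equating: 15.8 V_DS² − 49.86 V_DS + 12.1 = 0, giving V_DS = 0.265 V (the root below V_ov).
I_D = (12.1 − 0.265) / 7.98 = 1.48 mA.

I_D = 1.48 mA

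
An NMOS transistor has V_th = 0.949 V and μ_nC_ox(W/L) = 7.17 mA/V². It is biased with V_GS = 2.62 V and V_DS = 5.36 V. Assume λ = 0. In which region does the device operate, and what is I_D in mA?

Saturation; I_D = 10.0 mA

V_ov = V_GS − V_th = 2.62 − 0.949 = 1.67 V.
Since V_DS = 5.36 V ≥ V_ov = 1.67 V, the device is in saturation.
I_D = ½ k_n V_ov² = 0.5 × 7.17 × 1.67² = 10 mA.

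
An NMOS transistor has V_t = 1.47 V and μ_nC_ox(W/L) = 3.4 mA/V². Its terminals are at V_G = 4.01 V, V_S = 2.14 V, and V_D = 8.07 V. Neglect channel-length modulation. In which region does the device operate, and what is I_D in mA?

Saturation; I_D = 0.272 mA

V_GS = V_G − V_S = 4.01 − 2.14 = 1.87 V; V_DS = V_D − V_S = 8.07 − 2.14 = 5.93 V.
V_ov = V_GS − V_t = 1.87 − 1.47 = 0.4 V.
Since V_DS = 5.93 V ≥ V_ov = 0.4 V, the device is in saturation.
I_D = ½ k_n V_ov² = 0.5 × 3.4 × 0.4² = 0.272 mA.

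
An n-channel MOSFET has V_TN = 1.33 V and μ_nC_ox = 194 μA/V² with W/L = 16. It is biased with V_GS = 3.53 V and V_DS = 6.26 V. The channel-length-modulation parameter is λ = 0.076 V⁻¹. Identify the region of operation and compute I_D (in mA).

k_n = μ_nC_ox · (W/L) = 3.104 mA/V².
V_ov = V_GS − V_TN = 3.53 − 1.33 = 2.2 V.
Since V_DS = 6.26 V ≥ V_ov = 2.2 V, the device is in saturation.
I_D = ½ k_n V_ov² (1 + λ V_DS) = 0.5 × 3.104 × 2.2² × (1 + 0.076 × 6.26) = 11.1 mA.

Saturation; I_D = 11.1 mA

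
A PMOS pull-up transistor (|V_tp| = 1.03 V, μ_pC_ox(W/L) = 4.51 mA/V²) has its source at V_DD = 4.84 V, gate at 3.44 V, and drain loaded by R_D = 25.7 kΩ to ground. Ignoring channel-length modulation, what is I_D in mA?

I_D = 0.183 mA

V_SG = V_DD − V_G = 4.84 − 3.44 = 1.4 V, so V_ov = 1.4 − 1.03 = 0.37 V.
Assume saturation: I_D = ½ k_p V_ov² = 0.5 × 4.51 × 0.37² = 0.309 mA, giving V_SD = V_DD − I_D R_D = 4.84 − 0.309 × 25.7 = -3.09 V.
But -3.09 V < V_ov = 0.37 V, so the device is actually in triode.
In triode I_D = k_p[V_ov V_SD − ½ V_SD²] and I_D = (V_DD − V_SD)/R_D. Equating: 58 V_SD² − 43.89 V_SD + 4.84 = 0, giving V_SD = 0.134 V (the root below V_ov).
I_D = (4.84 − 0.134) / 25.7 = 0.183 mA.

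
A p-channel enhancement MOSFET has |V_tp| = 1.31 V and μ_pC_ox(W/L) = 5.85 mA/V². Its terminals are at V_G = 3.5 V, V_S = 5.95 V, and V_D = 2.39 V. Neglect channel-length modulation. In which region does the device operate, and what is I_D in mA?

Saturation; I_D = 3.80 mA

V_SG = V_S − V_G = 5.95 − 3.5 = 2.45 V; V_SD = V_S − V_D = 5.95 − 2.39 = 3.56 V.
V_ov = V_SG − |V_tp| = 2.45 − 1.31 = 1.14 V.
Since V_SD = 3.56 V ≥ V_ov = 1.14 V, the device is in saturation.
I_D = ½ k_p V_ov² = 0.5 × 5.85 × 1.14² = 3.8 mA.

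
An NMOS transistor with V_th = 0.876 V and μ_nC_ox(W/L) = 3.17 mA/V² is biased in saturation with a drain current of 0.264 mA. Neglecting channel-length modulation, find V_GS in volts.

In saturation I_D = ½ k_n (V_GS − V_th)², so V_GS − V_th = √(2 I_D / k_n) = √(2 × 0.264 / 3.17) = 0.408 V.
V_GS = 0.876 + 0.408 = 1.28 V.

V_GS = 1.28 V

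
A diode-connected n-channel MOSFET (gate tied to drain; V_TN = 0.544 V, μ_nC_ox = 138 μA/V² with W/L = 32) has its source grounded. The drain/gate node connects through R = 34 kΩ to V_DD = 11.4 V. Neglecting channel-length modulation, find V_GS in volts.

With gate tied to drain, V_GS = V_DS ≥ V_GS − V_TN, so the device is in saturation.
k_n = μ_nC_ox · (W/L) = 4.416 mA/V².
KCL at the drain: ½ k_n (V_GS − V_TN)² = (V_DD − V_GS)/R.
Let x = V_GS − 0.544. Then 75.1 x² + x − 10.86 = 0, giving x = 0.374 V (positive root), so V_GS = 0.918 V.
I_D = (V_DD − V_GS)/R = (11.4 − 0.918) / 34 = 0.308 mA.

V_GS = 0.918 V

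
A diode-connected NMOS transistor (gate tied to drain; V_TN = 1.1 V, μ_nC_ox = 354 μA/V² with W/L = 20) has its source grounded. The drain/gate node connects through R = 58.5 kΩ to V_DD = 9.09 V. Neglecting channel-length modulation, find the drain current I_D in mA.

I_D = 0.133 mA

With gate tied to drain, V_GS = V_DS ≥ V_GS − V_TN, so the device is in saturation.
k_n = μ_nC_ox · (W/L) = 7.08 mA/V².
KCL at the drain: ½ k_n (V_GS − V_TN)² = (V_DD − V_GS)/R.
Let x = V_GS − 1.1. Then 207 x² + x − 7.99 = 0, giving x = 0.194 V (positive root), so V_GS = 1.29 V.
I_D = (V_DD − V_GS)/R = (9.09 − 1.29) / 58.5 = 0.133 mA.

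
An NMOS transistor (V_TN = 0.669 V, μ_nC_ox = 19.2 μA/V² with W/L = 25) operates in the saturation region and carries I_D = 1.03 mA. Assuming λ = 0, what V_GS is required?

V_GS = 2.74 V

k_n = μ_nC_ox · (W/L) = 0.48 mA/V².
In saturation I_D = ½ k_n (V_GS − V_TN)², so V_GS − V_TN = √(2 I_D / k_n) = √(2 × 1.03 / 0.48) = 2.07 V.
V_GS = 0.669 + 2.07 = 2.74 V.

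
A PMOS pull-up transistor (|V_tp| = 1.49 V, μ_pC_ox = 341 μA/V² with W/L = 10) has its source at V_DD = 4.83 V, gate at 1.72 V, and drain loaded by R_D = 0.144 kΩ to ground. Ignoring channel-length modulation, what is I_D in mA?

I_D = 4.47 mA

V_SG = V_DD − V_G = 4.83 − 1.72 = 3.11 V, so V_ov = 3.11 − 1.49 = 1.62 V.
k_p = μ_pC_ox · (W/L) = 3.41 mA/V².
Assume saturation: I_D = ½ k_p V_ov² = 0.5 × 3.41 × 1.62² = 4.47 mA, giving V_SD = V_DD − I_D R_D = 4.83 − 4.47 × 0.144 = 4.19 V.
V_SD = 4.19 V ≥ V_ov = 1.62 V, confirming saturation.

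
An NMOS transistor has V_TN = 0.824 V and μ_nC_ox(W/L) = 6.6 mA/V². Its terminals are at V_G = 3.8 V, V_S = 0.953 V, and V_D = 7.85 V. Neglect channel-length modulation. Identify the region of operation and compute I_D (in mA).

V_GS = V_G − V_S = 3.8 − 0.953 = 2.85 V; V_DS = V_D − V_S = 7.85 − 0.953 = 6.9 V.
V_ov = V_GS − V_TN = 2.85 − 0.824 = 2.02 V.
Since V_DS = 6.9 V ≥ V_ov = 2.02 V, the device is in saturation.
I_D = ½ k_n V_ov² = 0.5 × 6.6 × 2.02² = 13.5 mA.

Saturation; I_D = 13.5 mA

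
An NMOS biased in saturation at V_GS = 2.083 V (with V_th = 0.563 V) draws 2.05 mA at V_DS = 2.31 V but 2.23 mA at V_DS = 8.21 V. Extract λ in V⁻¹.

λ = 0.0154 V⁻¹

With V_GS fixed, I_D ∝ (1 + λ V_DS) in saturation, so I_D2/I_D1 = (1 + λ V_DS2)/(1 + λ V_DS1).
2.23/2.05 = 1.088 = (1 + 8.21 λ)/(1 + 2.31 λ).
Solving: λ (I_D1 V_DS2 − I_D2 V_DS1) = I_D2 − I_D1, so λ = (2.23 − 2.05) / (2.05 × 8.21 − 2.23 × 2.31) = 0.18 / 11.7 = 0.0154 V⁻¹.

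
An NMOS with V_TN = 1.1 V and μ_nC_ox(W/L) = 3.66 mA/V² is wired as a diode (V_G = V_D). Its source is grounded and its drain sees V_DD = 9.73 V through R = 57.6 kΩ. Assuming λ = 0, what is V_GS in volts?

V_GS = 1.38 V

With gate tied to drain, V_GS = V_DS ≥ V_GS − V_TN, so the device is in saturation.
KCL at the drain: ½ k_n (V_GS − V_TN)² = (V_DD − V_GS)/R.
Let x = V_GS − 1.1. Then 105 x² + x − 8.63 = 0, giving x = 0.281 V (positive root), so V_GS = 1.38 V.
I_D = (V_DD − V_GS)/R = (9.73 − 1.38) / 57.6 = 0.145 mA.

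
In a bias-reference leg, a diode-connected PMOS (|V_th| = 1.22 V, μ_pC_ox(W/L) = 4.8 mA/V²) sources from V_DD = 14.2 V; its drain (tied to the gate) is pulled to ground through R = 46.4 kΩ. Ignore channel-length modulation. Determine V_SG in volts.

With gate tied to drain, V_SG = V_SD ≥ V_SG − |V_th|, so the device is in saturation.
KCL at the drain: ½ k_p (V_SG − |V_th|)² = (V_DD − V_SG)/R.
Let x = V_SG − 1.22. Then 111 x² + x − 12.98 = 0, giving x = 0.337 V (positive root), so V_SG = 1.56 V.
I_D = (V_DD − V_SG)/R = (14.2 − 1.56) / 46.4 = 0.272 mA.

V_SG = 1.56 V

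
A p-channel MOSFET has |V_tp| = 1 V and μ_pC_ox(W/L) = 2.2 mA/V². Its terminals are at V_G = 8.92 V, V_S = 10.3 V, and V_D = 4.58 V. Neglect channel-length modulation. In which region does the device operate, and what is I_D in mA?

Saturation; I_D = 0.159 mA

V_SG = V_S − V_G = 10.3 − 8.92 = 1.38 V; V_SD = V_S − V_D = 10.3 − 4.58 = 5.72 V.
V_ov = V_SG − |V_tp| = 1.38 − 1 = 0.38 V.
Since V_SD = 5.72 V ≥ V_ov = 0.38 V, the device is in saturation.
I_D = ½ k_p V_ov² = 0.5 × 2.2 × 0.38² = 0.159 mA.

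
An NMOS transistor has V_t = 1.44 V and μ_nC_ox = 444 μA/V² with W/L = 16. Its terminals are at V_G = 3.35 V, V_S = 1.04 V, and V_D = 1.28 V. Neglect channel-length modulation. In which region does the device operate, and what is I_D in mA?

V_GS = V_G − V_S = 3.35 − 1.04 = 2.31 V; V_DS = V_D − V_S = 1.28 − 1.04 = 0.24 V.
k_n = μ_nC_ox · (W/L) = 7.104 mA/V².
V_ov = V_GS − V_t = 2.31 − 1.44 = 0.87 V.
Since V_DS = 0.24 V < V_ov = 0.87 V, the device is in the triode region.
I_D = k_n [V_ov · V_DS − ½ V_DS²] = 7.104 × [0.87 × 0.24 − 0.5 × 0.24²] = 1.28 mA.

Triode; I_D = 1.28 mA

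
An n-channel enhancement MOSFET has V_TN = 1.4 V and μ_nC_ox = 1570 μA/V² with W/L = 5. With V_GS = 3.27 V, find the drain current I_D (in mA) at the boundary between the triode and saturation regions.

I_D = 13.7 mA

At the boundary V_DS = V_ov = V_GS − V_TN = 3.27 − 1.4 = 1.87 V.
k_n = μ_nC_ox · (W/L) = 7.85 mA/V².
I_D = ½ k_n V_ov² = 0.5 × 7.85 × 1.87² = 13.7 mA.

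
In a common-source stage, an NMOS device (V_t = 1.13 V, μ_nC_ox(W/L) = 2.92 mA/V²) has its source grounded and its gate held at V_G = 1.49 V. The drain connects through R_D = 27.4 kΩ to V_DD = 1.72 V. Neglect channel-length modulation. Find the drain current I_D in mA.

I_D = 0.0605 mA

V_GS = V_G = 1.49 V, so V_ov = 1.49 − 1.13 = 0.36 V.
Assume saturation: I_D = ½ k_n V_ov² = 0.5 × 2.92 × 0.36² = 0.189 mA, giving V_DS = V_DD − I_D R_D = 1.72 − 0.189 × 27.4 = -3.46 V.
But -3.46 V < V_ov = 0.36 V, so the device is actually in triode.
In triode I_D = k_n[V_ov V_DS − ½ V_DS²] and I_D = (V_DD − V_DS)/R_D. Equating: 40 V_DS² − 29.8 V_DS + 1.72 = 0, giving V_DS = 0.063 V (the root below V_ov).
I_D = (1.72 − 0.063) / 27.4 = 0.0605 mA.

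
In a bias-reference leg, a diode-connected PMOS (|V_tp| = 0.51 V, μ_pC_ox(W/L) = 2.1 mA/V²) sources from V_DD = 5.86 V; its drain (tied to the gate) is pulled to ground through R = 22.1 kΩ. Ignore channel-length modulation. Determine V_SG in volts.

V_SG = 0.969 V

With gate tied to drain, V_SG = V_SD ≥ V_SG − |V_tp|, so the device is in saturation.
KCL at the drain: ½ k_p (V_SG − |V_tp|)² = (V_DD − V_SG)/R.
Let x = V_SG − 0.51. Then 23.2 x² + x − 5.35 = 0, giving x = 0.459 V (positive root), so V_SG = 0.969 V.
I_D = (V_DD − V_SG)/R = (5.86 − 0.969) / 22.1 = 0.221 mA.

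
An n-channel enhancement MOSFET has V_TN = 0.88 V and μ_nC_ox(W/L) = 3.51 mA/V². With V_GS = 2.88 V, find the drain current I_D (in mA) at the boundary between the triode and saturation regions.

At the boundary V_DS = V_ov = V_GS − V_TN = 2.88 − 0.88 = 2 V.
I_D = ½ k_n V_ov² = 0.5 × 3.51 × 2² = 7.02 mA.

I_D = 7.02 mA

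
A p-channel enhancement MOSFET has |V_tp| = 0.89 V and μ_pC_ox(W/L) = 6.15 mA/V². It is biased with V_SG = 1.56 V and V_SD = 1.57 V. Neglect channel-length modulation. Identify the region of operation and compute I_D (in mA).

V_ov = V_SG − |V_tp| = 1.56 − 0.89 = 0.67 V.
Since V_SD = 1.57 V ≥ V_ov = 0.67 V, the device is in saturation.
I_D = ½ k_p V_ov² = 0.5 × 6.15 × 0.67² = 1.38 mA.

Saturation; I_D = 1.38 mA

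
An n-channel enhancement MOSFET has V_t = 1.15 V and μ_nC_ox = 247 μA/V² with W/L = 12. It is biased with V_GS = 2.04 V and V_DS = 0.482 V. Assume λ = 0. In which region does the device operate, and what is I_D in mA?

k_n = μ_nC_ox · (W/L) = 2.964 mA/V².
V_ov = V_GS − V_t = 2.04 − 1.15 = 0.89 V.
Since V_DS = 0.482 V < V_ov = 0.89 V, the device is in the triode region.
I_D = k_n [V_ov · V_DS − ½ V_DS²] = 2.964 × [0.89 × 0.482 − 0.5 × 0.482²] = 0.927 mA.

Triode; I_D = 0.927 mA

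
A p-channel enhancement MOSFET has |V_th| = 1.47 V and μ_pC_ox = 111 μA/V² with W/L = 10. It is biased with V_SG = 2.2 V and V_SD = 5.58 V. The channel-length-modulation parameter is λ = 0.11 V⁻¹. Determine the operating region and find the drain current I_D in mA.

k_p = μ_pC_ox · (W/L) = 1.11 mA/V².
V_ov = V_SG − |V_th| = 2.2 − 1.47 = 0.73 V.
Since V_SD = 5.58 V ≥ V_ov = 0.73 V, the device is in saturation.
I_D = ½ k_p V_ov² (1 + λ V_SD) = 0.5 × 1.11 × 0.73² × (1 + 0.11 × 5.58) = 0.477 mA.

Saturation; I_D = 0.477 mA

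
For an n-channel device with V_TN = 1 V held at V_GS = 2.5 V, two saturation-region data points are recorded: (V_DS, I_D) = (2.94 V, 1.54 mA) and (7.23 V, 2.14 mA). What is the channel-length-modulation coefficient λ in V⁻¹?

With V_GS fixed, I_D ∝ (1 + λ V_DS) in saturation, so I_D2/I_D1 = (1 + λ V_DS2)/(1 + λ V_DS1).
2.14/1.54 = 1.39 = (1 + 7.23 λ)/(1 + 2.94 λ).
Solving: λ (I_D1 V_DS2 − I_D2 V_DS1) = I_D2 − I_D1, so λ = (2.14 − 1.54) / (1.54 × 7.23 − 2.14 × 2.94) = 0.6 / 4.84 = 0.124 V⁻¹.

λ = 0.124 V⁻¹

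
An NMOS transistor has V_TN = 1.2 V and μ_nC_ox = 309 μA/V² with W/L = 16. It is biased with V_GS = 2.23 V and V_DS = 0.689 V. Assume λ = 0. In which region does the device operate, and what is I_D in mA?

Triode; I_D = 2.34 mA

k_n = μ_nC_ox · (W/L) = 4.944 mA/V².
V_ov = V_GS − V_TN = 2.23 − 1.2 = 1.03 V.
Since V_DS = 0.689 V < V_ov = 1.03 V, the device is in the triode region.
I_D = k_n [V_ov · V_DS − ½ V_DS²] = 4.944 × [1.03 × 0.689 − 0.5 × 0.689²] = 2.34 mA.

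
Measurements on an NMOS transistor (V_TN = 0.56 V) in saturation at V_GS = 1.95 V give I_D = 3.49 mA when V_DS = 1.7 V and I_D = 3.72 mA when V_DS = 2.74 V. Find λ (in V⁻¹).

With V_GS fixed, I_D ∝ (1 + λ V_DS) in saturation, so I_D2/I_D1 = (1 + λ V_DS2)/(1 + λ V_DS1).
3.72/3.49 = 1.066 = (1 + 2.74 λ)/(1 + 1.7 λ).
Solving: λ (I_D1 V_DS2 − I_D2 V_DS1) = I_D2 − I_D1, so λ = (3.72 − 3.49) / (3.49 × 2.74 − 3.72 × 1.7) = 0.23 / 3.24 = 0.071 V⁻¹.

λ = 0.0710 V⁻¹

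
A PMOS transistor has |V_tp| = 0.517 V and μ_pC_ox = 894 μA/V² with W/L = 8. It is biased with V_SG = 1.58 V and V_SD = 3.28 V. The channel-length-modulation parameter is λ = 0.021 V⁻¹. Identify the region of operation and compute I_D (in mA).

k_p = μ_pC_ox · (W/L) = 7.152 mA/V².
V_ov = V_SG − |V_tp| = 1.58 − 0.517 = 1.06 V.
Since V_SD = 3.28 V ≥ V_ov = 1.06 V, the device is in saturation.
I_D = ½ k_p V_ov² (1 + λ V_SD) = 0.5 × 7.152 × 1.06² × (1 + 0.021 × 3.28) = 4.32 mA.

Saturation; I_D = 4.32 mA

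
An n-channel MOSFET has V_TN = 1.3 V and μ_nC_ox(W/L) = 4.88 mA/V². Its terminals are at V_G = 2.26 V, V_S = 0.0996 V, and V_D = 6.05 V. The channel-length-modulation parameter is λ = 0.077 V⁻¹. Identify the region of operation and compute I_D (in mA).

Saturation; I_D = 2.63 mA

V_GS = V_G − V_S = 2.26 − 0.0996 = 2.16 V; V_DS = V_D − V_S = 6.05 − 0.0996 = 5.95 V.
V_ov = V_GS − V_TN = 2.16 − 1.3 = 0.86 V.
Since V_DS = 5.95 V ≥ V_ov = 0.86 V, the device is in saturation.
I_D = ½ k_n V_ov² (1 + λ V_DS) = 0.5 × 4.88 × 0.86² × (1 + 0.077 × 5.95) = 2.63 mA.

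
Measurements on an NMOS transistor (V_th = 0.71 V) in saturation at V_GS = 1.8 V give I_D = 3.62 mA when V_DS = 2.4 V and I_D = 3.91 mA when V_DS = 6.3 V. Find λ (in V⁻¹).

λ = 0.0216 V⁻¹

With V_GS fixed, I_D ∝ (1 + λ V_DS) in saturation, so I_D2/I_D1 = (1 + λ V_DS2)/(1 + λ V_DS1).
3.91/3.62 = 1.08 = (1 + 6.3 λ)/(1 + 2.4 λ).
Solving: λ (I_D1 V_DS2 − I_D2 V_DS1) = I_D2 − I_D1, so λ = (3.91 − 3.62) / (3.62 × 6.3 − 3.91 × 2.4) = 0.29 / 13.4 = 0.0216 V⁻¹.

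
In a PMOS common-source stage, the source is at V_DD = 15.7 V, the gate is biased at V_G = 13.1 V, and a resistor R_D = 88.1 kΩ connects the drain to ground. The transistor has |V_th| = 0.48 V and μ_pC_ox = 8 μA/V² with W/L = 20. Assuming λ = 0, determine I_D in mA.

V_SG = V_DD − V_G = 15.7 − 13.1 = 2.6 V, so V_ov = 2.6 − 0.48 = 2.12 V.
k_p = μ_pC_ox · (W/L) = 0.16 mA/V².
Assume saturation: I_D = ½ k_p V_ov² = 0.5 × 0.16 × 2.12² = 0.36 mA, giving V_SD = V_DD − I_D R_D = 15.7 − 0.36 × 88.1 = -16 V.
But -16 V < V_ov = 2.12 V, so the device is actually in triode.
In triode I_D = k_p[V_ov V_SD − ½ V_SD²] and I_D = (V_DD − V_SD)/R_D. Equating: 7.05 V_SD² − 30.88 V_SD + 15.7 = 0, giving V_SD = 0.587 V (the root below V_ov).
I_D = (15.7 − 0.587) / 88.1 = 0.172 mA.

I_D = 0.172 mA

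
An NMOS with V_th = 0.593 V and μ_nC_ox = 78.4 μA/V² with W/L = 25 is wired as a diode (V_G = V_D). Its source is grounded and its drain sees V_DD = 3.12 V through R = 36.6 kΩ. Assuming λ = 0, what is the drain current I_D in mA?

With gate tied to drain, V_GS = V_DS ≥ V_GS − V_th, so the device is in saturation.
k_n = μ_nC_ox · (W/L) = 1.96 mA/V².
KCL at the drain: ½ k_n (V_GS − V_th)² = (V_DD − V_GS)/R.
Let x = V_GS − 0.593. Then 35.9 x² + x − 2.527 = 0, giving x = 0.252 V (positive root), so V_GS = 0.845 V.
I_D = (V_DD − V_GS)/R = (3.12 − 0.845) / 36.6 = 0.0622 mA.

I_D = 0.0622 mA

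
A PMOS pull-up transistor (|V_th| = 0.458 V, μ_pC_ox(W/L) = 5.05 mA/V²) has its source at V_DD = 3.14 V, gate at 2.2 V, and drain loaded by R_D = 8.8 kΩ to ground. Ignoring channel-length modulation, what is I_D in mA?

I_D = 0.338 mA

V_SG = V_DD − V_G = 3.14 − 2.2 = 0.94 V, so V_ov = 0.94 − 0.458 = 0.482 V.
Assume saturation: I_D = ½ k_p V_ov² = 0.5 × 5.05 × 0.482² = 0.587 mA, giving V_SD = V_DD − I_D R_D = 3.14 − 0.587 × 8.8 = -2.02 V.
But -2.02 V < V_ov = 0.482 V, so the device is actually in triode.
In triode I_D = k_p[V_ov V_SD − ½ V_SD²] and I_D = (V_DD − V_SD)/R_D. Equating: 22.2 V_SD² − 22.42 V_SD + 3.14 = 0, giving V_SD = 0.168 V (the root below V_ov).
I_D = (3.14 − 0.168) / 8.8 = 0.338 mA.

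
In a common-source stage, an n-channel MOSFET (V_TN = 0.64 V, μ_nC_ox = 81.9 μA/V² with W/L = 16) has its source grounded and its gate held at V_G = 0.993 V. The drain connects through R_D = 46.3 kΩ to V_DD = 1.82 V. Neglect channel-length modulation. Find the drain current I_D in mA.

I_D = 0.0373 mA

V_GS = V_G = 0.993 V, so V_ov = 0.993 − 0.64 = 0.353 V.
k_n = μ_nC_ox · (W/L) = 1.31 mA/V².
Assume saturation: I_D = ½ k_n V_ov² = 0.5 × 1.31 × 0.353² = 0.0816 mA, giving V_DS = V_DD − I_D R_D = 1.82 − 0.0816 × 46.3 = -1.96 V.
But -1.96 V < V_ov = 0.353 V, so the device is actually in triode.
In triode I_D = k_n[V_ov V_DS − ½ V_DS²] and I_D = (V_DD − V_DS)/R_D. Equating: 30.3 V_DS² − 22.42 V_DS + 1.82 = 0, giving V_DS = 0.0929 V (the root below V_ov).
I_D = (1.82 − 0.0929) / 46.3 = 0.0373 mA.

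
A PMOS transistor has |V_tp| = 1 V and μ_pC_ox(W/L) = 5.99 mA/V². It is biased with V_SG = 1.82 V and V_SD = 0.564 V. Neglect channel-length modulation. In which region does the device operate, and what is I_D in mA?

Triode; I_D = 1.82 mA

V_ov = V_SG − |V_tp| = 1.82 − 1 = 0.82 V.
Since V_SD = 0.564 V < V_ov = 0.82 V, the device is in the triode region.
I_D = k_p [V_ov · V_SD − ½ V_SD²] = 5.99 × [0.82 × 0.564 − 0.5 × 0.564²] = 1.82 mA.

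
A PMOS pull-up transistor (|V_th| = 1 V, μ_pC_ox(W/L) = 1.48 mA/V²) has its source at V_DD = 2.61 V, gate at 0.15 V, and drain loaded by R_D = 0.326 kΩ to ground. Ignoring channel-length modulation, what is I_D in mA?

V_SG = V_DD − V_G = 2.61 − 0.15 = 2.46 V, so V_ov = 2.46 − 1 = 1.46 V.
Assume saturation: I_D = ½ k_p V_ov² = 0.5 × 1.48 × 1.46² = 1.58 mA, giving V_SD = V_DD − I_D R_D = 2.61 − 1.58 × 0.326 = 2.1 V.
V_SD = 2.1 V ≥ V_ov = 1.46 V, confirming saturation.

I_D = 1.58 mA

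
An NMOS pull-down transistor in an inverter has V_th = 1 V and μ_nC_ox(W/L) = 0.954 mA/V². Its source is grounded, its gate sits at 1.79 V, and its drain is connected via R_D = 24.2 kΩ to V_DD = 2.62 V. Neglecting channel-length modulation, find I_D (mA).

I_D = 0.102 mA

V_GS = V_G = 1.79 V, so V_ov = 1.79 − 1 = 0.79 V.
Assume saturation: I_D = ½ k_n V_ov² = 0.5 × 0.954 × 0.79² = 0.298 mA, giving V_DS = V_DD − I_D R_D = 2.62 − 0.298 × 24.2 = -4.58 V.
But -4.58 V < V_ov = 0.79 V, so the device is actually in triode.
In triode I_D = k_n[V_ov V_DS − ½ V_DS²] and I_D = (V_DD − V_DS)/R_D. Equating: 11.5 V_DS² − 19.24 V_DS + 2.62 = 0, giving V_DS = 0.15 V (the root below V_ov).
I_D = (2.62 − 0.15) / 24.2 = 0.102 mA.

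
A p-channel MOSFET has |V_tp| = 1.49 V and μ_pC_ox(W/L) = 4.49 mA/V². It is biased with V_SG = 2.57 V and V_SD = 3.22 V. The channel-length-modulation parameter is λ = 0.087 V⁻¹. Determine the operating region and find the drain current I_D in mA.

V_ov = V_SG − |V_tp| = 2.57 − 1.49 = 1.08 V.
Since V_SD = 3.22 V ≥ V_ov = 1.08 V, the device is in saturation.
I_D = ½ k_p V_ov² (1 + λ V_SD) = 0.5 × 4.49 × 1.08² × (1 + 0.087 × 3.22) = 3.35 mA.

Saturation; I_D = 3.35 mA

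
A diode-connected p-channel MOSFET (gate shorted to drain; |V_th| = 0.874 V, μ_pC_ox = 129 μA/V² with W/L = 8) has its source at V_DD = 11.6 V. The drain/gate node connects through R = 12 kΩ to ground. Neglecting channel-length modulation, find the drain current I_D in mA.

I_D = 0.791 mA

With gate tied to drain, V_SG = V_SD ≥ V_SG − |V_th|, so the device is in saturation.
k_p = μ_pC_ox · (W/L) = 1.032 mA/V².
KCL at the drain: ½ k_p (V_SG − |V_th|)² = (V_DD − V_SG)/R.
Let x = V_SG − 0.874. Then 6.19 x² + x − 10.73 = 0, giving x = 1.24 V (positive root), so V_SG = 2.11 V.
I_D = (V_DD − V_SG)/R = (11.6 − 2.11) / 12 = 0.791 mA.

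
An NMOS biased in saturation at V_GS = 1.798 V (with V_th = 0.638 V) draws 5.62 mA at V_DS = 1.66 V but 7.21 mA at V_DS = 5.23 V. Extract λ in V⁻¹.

λ = 0.0913 V⁻¹

With V_GS fixed, I_D ∝ (1 + λ V_DS) in saturation, so I_D2/I_D1 = (1 + λ V_DS2)/(1 + λ V_DS1).
7.21/5.62 = 1.283 = (1 + 5.23 λ)/(1 + 1.66 λ).
Solving: λ (I_D1 V_DS2 − I_D2 V_DS1) = I_D2 − I_D1, so λ = (7.21 − 5.62) / (5.62 × 5.23 − 7.21 × 1.66) = 1.59 / 17.4 = 0.0913 V⁻¹.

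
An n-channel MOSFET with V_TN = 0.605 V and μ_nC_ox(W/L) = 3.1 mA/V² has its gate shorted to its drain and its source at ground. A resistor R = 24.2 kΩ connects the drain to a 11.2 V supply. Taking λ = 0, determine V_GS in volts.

With gate tied to drain, V_GS = V_DS ≥ V_GS − V_TN, so the device is in saturation.
KCL at the drain: ½ k_n (V_GS − V_TN)² = (V_DD − V_GS)/R.
Let x = V_GS − 0.605. Then 37.5 x² + x − 10.59 = 0, giving x = 0.518 V (positive root), so V_GS = 1.12 V.
I_D = (V_DD − V_GS)/R = (11.2 − 1.12) / 24.2 = 0.416 mA.

V_GS = 1.12 V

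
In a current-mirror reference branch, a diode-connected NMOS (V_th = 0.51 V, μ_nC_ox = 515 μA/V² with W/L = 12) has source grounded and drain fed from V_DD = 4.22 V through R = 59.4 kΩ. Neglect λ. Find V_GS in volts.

With gate tied to drain, V_GS = V_DS ≥ V_GS − V_th, so the device is in saturation.
k_n = μ_nC_ox · (W/L) = 6.18 mA/V².
KCL at the drain: ½ k_n (V_GS − V_th)² = (V_DD − V_GS)/R.
Let x = V_GS − 0.51. Then 184 x² + x − 3.71 = 0, giving x = 0.139 V (positive root), so V_GS = 0.649 V.
I_D = (V_DD − V_GS)/R = (4.22 − 0.649) / 59.4 = 0.0601 mA.

V_GS = 0.649 V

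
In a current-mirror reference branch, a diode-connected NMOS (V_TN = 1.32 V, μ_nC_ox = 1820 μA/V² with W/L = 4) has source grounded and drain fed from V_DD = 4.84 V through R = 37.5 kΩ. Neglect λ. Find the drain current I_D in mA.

I_D = 0.0897 mA

With gate tied to drain, V_GS = V_DS ≥ V_GS − V_TN, so the device is in saturation.
k_n = μ_nC_ox · (W/L) = 7.28 mA/V².
KCL at the drain: ½ k_n (V_GS − V_TN)² = (V_DD − V_GS)/R.
Let x = V_GS − 1.32. Then 136 x² + x − 3.52 = 0, giving x = 0.157 V (positive root), so V_GS = 1.48 V.
I_D = (V_DD − V_GS)/R = (4.84 − 1.48) / 37.5 = 0.0897 mA.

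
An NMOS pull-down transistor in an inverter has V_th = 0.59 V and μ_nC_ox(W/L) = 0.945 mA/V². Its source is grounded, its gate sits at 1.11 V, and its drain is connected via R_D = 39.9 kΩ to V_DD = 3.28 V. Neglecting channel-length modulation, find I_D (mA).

I_D = 0.0774 mA

V_GS = V_G = 1.11 V, so V_ov = 1.11 − 0.59 = 0.52 V.
Assume saturation: I_D = ½ k_n V_ov² = 0.5 × 0.945 × 0.52² = 0.128 mA, giving V_DS = V_DD − I_D R_D = 3.28 − 0.128 × 39.9 = -1.82 V.
But -1.82 V < V_ov = 0.52 V, so the device is actually in triode.
In triode I_D = k_n[V_ov V_DS − ½ V_DS²] and I_D = (V_DD − V_DS)/R_D. Equating: 18.9 V_DS² − 20.61 V_DS + 3.28 = 0, giving V_DS = 0.193 V (the root below V_ov).
I_D = (3.28 − 0.193) / 39.9 = 0.0774 mA.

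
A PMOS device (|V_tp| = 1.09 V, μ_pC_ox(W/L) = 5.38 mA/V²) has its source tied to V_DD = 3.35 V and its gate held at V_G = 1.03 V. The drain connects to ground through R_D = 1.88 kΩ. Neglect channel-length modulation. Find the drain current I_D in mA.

V_SG = V_DD − V_G = 3.35 − 1.03 = 2.32 V, so V_ov = 2.32 − 1.09 = 1.23 V.
Assume saturation: I_D = ½ k_p V_ov² = 0.5 × 5.38 × 1.23² = 4.07 mA, giving V_SD = V_DD − I_D R_D = 3.35 − 4.07 × 1.88 = -4.3 V.
But -4.3 V < V_ov = 1.23 V, so the device is actually in triode.
In triode I_D = k_p[V_ov V_SD − ½ V_SD²] and I_D = (V_DD − V_SD)/R_D. Equating: 5.06 V_SD² − 13.44 V_SD + 3.35 = 0, giving V_SD = 0.278 V (the root below V_ov).
I_D = (3.35 − 0.278) / 1.88 = 1.63 mA.

I_D = 1.63 mA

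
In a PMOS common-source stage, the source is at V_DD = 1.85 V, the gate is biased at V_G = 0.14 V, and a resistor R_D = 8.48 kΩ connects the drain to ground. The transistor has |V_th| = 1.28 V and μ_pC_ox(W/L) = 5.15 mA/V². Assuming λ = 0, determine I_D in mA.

V_SG = V_DD − V_G = 1.85 − 0.14 = 1.71 V, so V_ov = 1.71 − 1.28 = 0.43 V.
Assume saturation: I_D = ½ k_p V_ov² = 0.5 × 5.15 × 0.43² = 0.476 mA, giving V_SD = V_DD − I_D R_D = 1.85 − 0.476 × 8.48 = -2.19 V.
But -2.19 V < V_ov = 0.43 V, so the device is actually in triode.
In triode I_D = k_p[V_ov V_SD − ½ V_SD²] and I_D = (V_DD − V_SD)/R_D. Equating: 21.8 V_SD² − 19.78 V_SD + 1.85 = 0, giving V_SD = 0.106 V (the root below V_ov).
I_D = (1.85 − 0.106) / 8.48 = 0.206 mA.

I_D = 0.206 mA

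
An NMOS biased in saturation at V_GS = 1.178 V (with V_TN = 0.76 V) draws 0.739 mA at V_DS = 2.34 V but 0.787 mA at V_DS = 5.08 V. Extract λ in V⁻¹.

λ = 0.0251 V⁻¹

With V_GS fixed, I_D ∝ (1 + λ V_DS) in saturation, so I_D2/I_D1 = (1 + λ V_DS2)/(1 + λ V_DS1).
0.787/0.739 = 1.065 = (1 + 5.08 λ)/(1 + 2.34 λ).
Solving: λ (I_D1 V_DS2 − I_D2 V_DS1) = I_D2 − I_D1, so λ = (0.787 − 0.739) / (0.739 × 5.08 − 0.787 × 2.34) = 0.048 / 1.91 = 0.0251 V⁻¹.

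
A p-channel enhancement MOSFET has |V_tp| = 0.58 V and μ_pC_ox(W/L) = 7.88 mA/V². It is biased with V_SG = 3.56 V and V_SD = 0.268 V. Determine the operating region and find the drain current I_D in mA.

V_ov = V_SG − |V_tp| = 3.56 − 0.58 = 2.98 V.
Since V_SD = 0.268 V < V_ov = 2.98 V, the device is in the triode region.
I_D = k_p [V_ov · V_SD − ½ V_SD²] = 7.88 × [2.98 × 0.268 − 0.5 × 0.268²] = 6.01 mA.

Triode; I_D = 6.01 mA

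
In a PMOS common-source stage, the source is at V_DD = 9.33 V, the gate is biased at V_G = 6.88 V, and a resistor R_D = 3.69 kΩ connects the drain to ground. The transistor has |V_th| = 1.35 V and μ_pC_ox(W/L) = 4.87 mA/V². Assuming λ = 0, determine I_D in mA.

I_D = 2.36 mA

V_SG = V_DD − V_G = 9.33 − 6.88 = 2.45 V, so V_ov = 2.45 − 1.35 = 1.1 V.
Assume saturation: I_D = ½ k_p V_ov² = 0.5 × 4.87 × 1.1² = 2.95 mA, giving V_SD = V_DD − I_D R_D = 9.33 − 2.95 × 3.69 = -1.54 V.
But -1.54 V < V_ov = 1.1 V, so the device is actually in triode.
In triode I_D = k_p[V_ov V_SD − ½ V_SD²] and I_D = (V_DD − V_SD)/R_D. Equating: 8.99 V_SD² − 20.77 V_SD + 9.33 = 0, giving V_SD = 0.611 V (the root below V_ov).
I_D = (9.33 − 0.611) / 3.69 = 2.36 mA.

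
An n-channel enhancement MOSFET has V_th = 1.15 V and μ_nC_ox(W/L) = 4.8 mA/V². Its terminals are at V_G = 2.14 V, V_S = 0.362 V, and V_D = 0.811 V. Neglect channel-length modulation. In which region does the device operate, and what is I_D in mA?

Triode; I_D = 0.870 mA

V_GS = V_G − V_S = 2.14 − 0.362 = 1.78 V; V_DS = V_D − V_S = 0.811 − 0.362 = 0.449 V.
V_ov = V_GS − V_th = 1.78 − 1.15 = 0.628 V.
Since V_DS = 0.449 V < V_ov = 0.628 V, the device is in the triode region.
I_D = k_n [V_ov · V_DS − ½ V_DS²] = 4.8 × [0.628 × 0.449 − 0.5 × 0.449²] = 0.87 mA.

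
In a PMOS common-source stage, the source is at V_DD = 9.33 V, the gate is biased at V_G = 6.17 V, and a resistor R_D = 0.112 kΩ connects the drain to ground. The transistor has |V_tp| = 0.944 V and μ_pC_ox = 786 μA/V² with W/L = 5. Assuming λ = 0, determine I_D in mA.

V_SG = V_DD − V_G = 9.33 − 6.17 = 3.16 V, so V_ov = 3.16 − 0.944 = 2.22 V.
k_p = μ_pC_ox · (W/L) = 3.93 mA/V².
Assume saturation: I_D = ½ k_p V_ov² = 0.5 × 3.93 × 2.22² = 9.65 mA, giving V_SD = V_DD − I_D R_D = 9.33 − 9.65 × 0.112 = 8.25 V.
V_SD = 8.25 V ≥ V_ov = 2.22 V, confirming saturation.

I_D = 9.65 mA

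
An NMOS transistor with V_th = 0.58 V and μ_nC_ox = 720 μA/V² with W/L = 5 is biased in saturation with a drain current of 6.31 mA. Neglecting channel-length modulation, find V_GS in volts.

k_n = μ_nC_ox · (W/L) = 3.6 mA/V².
In saturation I_D = ½ k_n (V_GS − V_th)², so V_GS − V_th = √(2 I_D / k_n) = √(2 × 6.31 / 3.6) = 1.87 V.
V_GS = 0.58 + 1.87 = 2.45 V.

V_GS = 2.45 V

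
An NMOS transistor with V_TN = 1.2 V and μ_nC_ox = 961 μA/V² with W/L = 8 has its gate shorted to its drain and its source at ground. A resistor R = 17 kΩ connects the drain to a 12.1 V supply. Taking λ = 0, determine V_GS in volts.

V_GS = 1.60 V

With gate tied to drain, V_GS = V_DS ≥ V_GS − V_TN, so the device is in saturation.
k_n = μ_nC_ox · (W/L) = 7.688 mA/V².
KCL at the drain: ½ k_n (V_GS − V_TN)² = (V_DD − V_GS)/R.
Let x = V_GS − 1.2. Then 65.3 x² + x − 10.9 = 0, giving x = 0.401 V (positive root), so V_GS = 1.6 V.
I_D = (V_DD − V_GS)/R = (12.1 − 1.6) / 17 = 0.618 mA.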